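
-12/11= -1.09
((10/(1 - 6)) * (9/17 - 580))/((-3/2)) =-39404/51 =-772.63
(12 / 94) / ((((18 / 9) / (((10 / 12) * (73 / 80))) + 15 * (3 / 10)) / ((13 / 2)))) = 1898 / 16309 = 0.12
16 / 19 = 0.84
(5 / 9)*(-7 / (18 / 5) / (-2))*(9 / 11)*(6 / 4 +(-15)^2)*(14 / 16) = 184975 / 2112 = 87.58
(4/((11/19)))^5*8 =20284203008/161051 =125948.94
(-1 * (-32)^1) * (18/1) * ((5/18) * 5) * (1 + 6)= 5600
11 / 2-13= -15 / 2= -7.50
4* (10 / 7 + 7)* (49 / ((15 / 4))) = 6608 / 15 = 440.53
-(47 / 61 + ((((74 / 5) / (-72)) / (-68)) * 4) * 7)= -159619 / 186660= -0.86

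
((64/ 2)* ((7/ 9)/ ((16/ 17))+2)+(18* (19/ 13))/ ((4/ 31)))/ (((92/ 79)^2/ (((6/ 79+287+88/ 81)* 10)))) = 625387.13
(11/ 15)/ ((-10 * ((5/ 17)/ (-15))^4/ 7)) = -173640159/ 50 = -3472803.18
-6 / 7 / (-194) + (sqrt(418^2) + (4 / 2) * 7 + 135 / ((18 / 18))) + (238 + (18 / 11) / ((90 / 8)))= 30068322 / 37345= 805.15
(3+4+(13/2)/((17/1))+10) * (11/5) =6501/170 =38.24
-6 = -6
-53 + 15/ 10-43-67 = -323/ 2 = -161.50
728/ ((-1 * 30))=-364/ 15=-24.27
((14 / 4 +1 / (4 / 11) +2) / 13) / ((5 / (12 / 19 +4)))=726 / 1235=0.59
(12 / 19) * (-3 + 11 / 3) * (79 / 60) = 158 / 285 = 0.55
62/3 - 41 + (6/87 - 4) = -2111/87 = -24.26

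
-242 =-242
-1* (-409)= 409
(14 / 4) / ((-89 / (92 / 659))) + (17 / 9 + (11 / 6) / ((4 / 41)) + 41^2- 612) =4601558323 / 4222872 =1089.68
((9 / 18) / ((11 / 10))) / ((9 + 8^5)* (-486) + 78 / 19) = -19 / 665858028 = -0.00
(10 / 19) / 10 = 0.05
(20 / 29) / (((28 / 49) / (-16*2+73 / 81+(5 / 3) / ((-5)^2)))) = -87976 / 2349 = -37.45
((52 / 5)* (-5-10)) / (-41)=156 / 41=3.80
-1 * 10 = -10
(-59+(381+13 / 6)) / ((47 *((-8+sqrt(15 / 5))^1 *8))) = -1945 / 17202 - 1945 *sqrt(3) / 137616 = -0.14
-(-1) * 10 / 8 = 5 / 4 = 1.25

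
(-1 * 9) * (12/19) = -108/19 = -5.68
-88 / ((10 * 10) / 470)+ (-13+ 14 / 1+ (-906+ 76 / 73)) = -480909 / 365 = -1317.56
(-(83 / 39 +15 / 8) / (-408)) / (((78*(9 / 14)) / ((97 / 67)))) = 848071 / 2993620032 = 0.00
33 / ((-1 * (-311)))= 33 / 311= 0.11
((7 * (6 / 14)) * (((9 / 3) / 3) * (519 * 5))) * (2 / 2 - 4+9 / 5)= -9342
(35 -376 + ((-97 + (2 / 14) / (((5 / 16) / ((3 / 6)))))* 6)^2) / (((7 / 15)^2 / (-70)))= -108253458.63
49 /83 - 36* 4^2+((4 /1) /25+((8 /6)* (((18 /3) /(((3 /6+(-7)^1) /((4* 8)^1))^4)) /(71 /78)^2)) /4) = 1489616983053 /1767752675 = 842.66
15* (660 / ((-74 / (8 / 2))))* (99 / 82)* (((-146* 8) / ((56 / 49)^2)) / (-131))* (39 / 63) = -542567025 / 198727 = -2730.21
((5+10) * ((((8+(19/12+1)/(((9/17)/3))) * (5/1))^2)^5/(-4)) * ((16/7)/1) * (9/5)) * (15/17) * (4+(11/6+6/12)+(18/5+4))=-263889686308555169424480533599853515625/4028544947847168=-65504962641555321148402.57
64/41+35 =1499/41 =36.56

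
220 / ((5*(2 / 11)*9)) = 242 / 9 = 26.89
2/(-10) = -1/5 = -0.20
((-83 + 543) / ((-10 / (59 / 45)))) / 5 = -2714 / 225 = -12.06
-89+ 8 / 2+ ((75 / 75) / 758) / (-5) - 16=-101.00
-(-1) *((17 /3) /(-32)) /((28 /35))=-85 /384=-0.22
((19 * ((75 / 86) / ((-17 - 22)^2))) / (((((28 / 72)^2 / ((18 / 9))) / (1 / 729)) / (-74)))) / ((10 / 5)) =-70300 / 9614241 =-0.01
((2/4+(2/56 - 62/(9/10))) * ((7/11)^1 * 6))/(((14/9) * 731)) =-51675/225148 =-0.23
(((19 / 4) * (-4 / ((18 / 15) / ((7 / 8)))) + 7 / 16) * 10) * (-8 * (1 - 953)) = -3065440 / 3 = -1021813.33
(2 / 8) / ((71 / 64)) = 16 / 71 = 0.23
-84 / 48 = -7 / 4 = -1.75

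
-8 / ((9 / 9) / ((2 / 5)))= -16 / 5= -3.20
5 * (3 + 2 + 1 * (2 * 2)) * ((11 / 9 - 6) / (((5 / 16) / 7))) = -4816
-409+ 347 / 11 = -4152 / 11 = -377.45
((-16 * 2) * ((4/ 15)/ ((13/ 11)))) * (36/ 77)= -1536/ 455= -3.38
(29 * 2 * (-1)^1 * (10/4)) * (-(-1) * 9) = -1305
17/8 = 2.12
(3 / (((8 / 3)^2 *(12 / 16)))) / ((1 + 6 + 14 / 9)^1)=81 / 1232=0.07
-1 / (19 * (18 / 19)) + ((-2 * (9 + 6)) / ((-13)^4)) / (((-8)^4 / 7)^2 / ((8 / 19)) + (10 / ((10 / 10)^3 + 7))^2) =-6069549975091 / 109251897011478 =-0.06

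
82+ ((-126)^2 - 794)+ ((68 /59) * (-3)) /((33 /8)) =15163.16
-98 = -98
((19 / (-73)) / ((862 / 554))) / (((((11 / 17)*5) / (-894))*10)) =39993537 / 8652325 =4.62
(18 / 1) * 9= 162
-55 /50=-11 /10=-1.10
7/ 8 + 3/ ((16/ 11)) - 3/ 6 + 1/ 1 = 3.44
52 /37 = 1.41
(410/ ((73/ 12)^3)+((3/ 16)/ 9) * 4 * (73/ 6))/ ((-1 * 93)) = -79408801/ 2604857832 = -0.03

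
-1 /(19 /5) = -5 /19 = -0.26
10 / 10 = 1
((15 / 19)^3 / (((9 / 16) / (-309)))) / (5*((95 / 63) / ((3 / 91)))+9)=-25029000 / 22010531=-1.14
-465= -465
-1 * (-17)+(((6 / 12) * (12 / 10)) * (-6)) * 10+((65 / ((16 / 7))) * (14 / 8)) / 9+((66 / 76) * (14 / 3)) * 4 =29987 / 10944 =2.74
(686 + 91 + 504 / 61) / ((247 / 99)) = 4742199 / 15067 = 314.74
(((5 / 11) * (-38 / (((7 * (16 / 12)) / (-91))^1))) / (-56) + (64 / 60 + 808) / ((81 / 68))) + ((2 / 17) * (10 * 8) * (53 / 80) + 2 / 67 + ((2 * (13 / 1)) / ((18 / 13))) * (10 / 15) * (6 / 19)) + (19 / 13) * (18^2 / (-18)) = 277990809847853 / 421121741040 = 660.12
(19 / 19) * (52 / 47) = 52 / 47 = 1.11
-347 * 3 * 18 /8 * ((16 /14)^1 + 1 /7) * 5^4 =-52700625 /28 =-1882165.18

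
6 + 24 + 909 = 939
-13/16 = -0.81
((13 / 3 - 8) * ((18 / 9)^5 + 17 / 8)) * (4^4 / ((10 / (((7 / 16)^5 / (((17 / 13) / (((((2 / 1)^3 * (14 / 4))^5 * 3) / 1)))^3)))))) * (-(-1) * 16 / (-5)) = 1242020090204010403228894887936 / 122825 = 10112111461054430313282270.00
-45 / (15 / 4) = -12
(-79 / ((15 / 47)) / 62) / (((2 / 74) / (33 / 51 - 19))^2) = -82468165728 / 44795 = -1841012.74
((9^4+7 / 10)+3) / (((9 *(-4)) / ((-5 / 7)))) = 130.25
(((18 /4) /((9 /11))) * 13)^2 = 20449 /4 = 5112.25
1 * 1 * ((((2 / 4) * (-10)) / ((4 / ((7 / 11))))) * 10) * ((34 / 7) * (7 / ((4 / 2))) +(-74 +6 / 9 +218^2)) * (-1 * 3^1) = 24920525 / 22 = 1132751.14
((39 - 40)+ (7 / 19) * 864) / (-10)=-6029 / 190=-31.73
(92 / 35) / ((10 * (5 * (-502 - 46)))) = -23 / 239750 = -0.00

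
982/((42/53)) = 26023/21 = 1239.19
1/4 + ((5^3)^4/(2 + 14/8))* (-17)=-13281249997/12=-1106770833.08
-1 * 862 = -862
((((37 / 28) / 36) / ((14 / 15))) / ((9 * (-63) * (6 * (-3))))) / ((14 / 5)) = 925 / 672126336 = 0.00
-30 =-30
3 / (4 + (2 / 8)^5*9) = 3072 / 4105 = 0.75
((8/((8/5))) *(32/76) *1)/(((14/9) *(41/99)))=17820/5453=3.27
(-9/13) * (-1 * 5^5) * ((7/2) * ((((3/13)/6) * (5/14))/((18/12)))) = 46875/676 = 69.34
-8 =-8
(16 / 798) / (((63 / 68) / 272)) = 147968 / 25137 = 5.89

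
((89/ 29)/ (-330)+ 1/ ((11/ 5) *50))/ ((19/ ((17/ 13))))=-17/ 1181895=-0.00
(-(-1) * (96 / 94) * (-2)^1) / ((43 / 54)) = -5184 / 2021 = -2.57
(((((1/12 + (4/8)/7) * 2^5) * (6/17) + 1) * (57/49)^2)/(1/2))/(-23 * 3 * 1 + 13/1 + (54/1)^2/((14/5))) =0.01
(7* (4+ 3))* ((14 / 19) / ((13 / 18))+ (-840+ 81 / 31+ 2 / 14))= -313745390 / 7657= -40974.98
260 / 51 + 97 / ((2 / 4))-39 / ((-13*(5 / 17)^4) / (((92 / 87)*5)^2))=12231157498 / 1072275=11406.74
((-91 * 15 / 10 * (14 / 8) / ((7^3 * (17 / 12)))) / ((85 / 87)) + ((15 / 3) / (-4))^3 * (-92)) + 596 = 125455833 / 161840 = 775.18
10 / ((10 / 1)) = 1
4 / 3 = 1.33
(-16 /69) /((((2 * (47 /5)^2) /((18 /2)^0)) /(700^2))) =-98000000 /152421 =-642.96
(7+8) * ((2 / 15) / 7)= 2 / 7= 0.29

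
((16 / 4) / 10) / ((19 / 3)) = 6 / 95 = 0.06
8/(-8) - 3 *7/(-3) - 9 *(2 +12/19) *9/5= -696/19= -36.63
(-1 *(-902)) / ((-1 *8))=-451 / 4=-112.75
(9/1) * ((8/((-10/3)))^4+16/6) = 201624/625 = 322.60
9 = 9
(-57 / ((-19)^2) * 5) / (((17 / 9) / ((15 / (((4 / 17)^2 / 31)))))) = -1067175 / 304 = -3510.44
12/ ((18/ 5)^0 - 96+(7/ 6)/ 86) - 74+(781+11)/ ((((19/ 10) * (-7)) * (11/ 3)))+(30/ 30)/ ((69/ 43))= -1755045497/ 19556187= -89.74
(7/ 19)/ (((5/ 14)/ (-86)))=-88.72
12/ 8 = 3/ 2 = 1.50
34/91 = 0.37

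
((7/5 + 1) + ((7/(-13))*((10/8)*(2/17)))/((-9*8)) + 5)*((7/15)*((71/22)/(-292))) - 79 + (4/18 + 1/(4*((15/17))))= -1204125167471/15332803200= -78.53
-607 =-607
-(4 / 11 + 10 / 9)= -146 / 99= -1.47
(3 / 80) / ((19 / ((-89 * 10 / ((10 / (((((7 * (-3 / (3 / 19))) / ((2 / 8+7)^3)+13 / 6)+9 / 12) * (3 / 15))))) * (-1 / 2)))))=66880919 / 1482851200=0.05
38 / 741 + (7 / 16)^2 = 2423 / 9984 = 0.24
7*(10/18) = 35/9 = 3.89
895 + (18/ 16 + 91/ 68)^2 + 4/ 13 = 216733869/ 240448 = 901.38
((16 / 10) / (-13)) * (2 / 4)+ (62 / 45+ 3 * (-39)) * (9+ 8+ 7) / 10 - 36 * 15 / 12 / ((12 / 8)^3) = -283616 / 975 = -290.89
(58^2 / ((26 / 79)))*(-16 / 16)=-132878 / 13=-10221.38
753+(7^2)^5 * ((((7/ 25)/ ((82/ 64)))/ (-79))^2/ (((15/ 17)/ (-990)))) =-15897705037449903/ 6556950625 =-2424557.69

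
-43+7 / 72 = -3089 / 72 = -42.90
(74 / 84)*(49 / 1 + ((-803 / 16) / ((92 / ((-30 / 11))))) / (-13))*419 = 7251326711 / 401856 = 18044.59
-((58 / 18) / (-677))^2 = -841 / 37124649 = -0.00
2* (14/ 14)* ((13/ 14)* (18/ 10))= 117/ 35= 3.34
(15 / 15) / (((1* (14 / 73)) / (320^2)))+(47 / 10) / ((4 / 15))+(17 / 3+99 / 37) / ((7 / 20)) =3319246517 / 6216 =533984.32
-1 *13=-13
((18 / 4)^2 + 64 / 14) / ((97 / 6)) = 2085 / 1358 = 1.54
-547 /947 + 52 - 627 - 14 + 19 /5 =-2773657 /4735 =-585.78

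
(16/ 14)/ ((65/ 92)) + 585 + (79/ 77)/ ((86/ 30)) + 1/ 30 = 757998611/ 1291290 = 587.01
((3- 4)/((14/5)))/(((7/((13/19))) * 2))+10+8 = 66967/3724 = 17.98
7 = 7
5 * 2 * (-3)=-30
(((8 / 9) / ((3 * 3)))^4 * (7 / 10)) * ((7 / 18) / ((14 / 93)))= 111104 / 645700815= 0.00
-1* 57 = -57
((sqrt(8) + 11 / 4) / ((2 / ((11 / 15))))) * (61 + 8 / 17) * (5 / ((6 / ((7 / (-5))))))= -16093 * sqrt(2) / 306 - 177023 / 2448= -146.69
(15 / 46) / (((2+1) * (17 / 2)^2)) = 10 / 6647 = 0.00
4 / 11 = 0.36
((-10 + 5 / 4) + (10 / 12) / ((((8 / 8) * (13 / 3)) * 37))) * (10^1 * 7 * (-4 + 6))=-588875 / 481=-1224.27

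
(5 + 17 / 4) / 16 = 37 / 64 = 0.58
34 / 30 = 17 / 15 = 1.13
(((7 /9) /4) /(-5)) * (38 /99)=-133 /8910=-0.01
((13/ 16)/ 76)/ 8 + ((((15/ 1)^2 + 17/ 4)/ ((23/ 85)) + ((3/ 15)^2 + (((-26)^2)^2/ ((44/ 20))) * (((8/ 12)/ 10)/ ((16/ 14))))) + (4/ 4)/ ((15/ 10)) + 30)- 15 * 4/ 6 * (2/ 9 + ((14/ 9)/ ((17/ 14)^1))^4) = 437161036987687114129/ 33717069027417600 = 12965.57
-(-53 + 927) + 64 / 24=-2614 / 3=-871.33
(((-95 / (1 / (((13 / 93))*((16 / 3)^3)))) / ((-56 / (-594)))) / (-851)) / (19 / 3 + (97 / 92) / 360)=6677299200 / 1684941853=3.96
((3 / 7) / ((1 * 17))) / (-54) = -1 / 2142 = -0.00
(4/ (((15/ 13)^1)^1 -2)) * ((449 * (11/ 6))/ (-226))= 5837/ 339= 17.22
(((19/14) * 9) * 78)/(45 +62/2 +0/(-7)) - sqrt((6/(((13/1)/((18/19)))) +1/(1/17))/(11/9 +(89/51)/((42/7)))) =351/28 - 3 * sqrt(16746796118)/114361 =9.14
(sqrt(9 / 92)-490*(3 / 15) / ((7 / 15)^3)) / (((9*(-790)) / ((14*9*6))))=8100 / 79-63*sqrt(23) / 9085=102.50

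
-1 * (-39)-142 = -103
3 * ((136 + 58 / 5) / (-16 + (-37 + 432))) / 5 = 2214 / 9475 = 0.23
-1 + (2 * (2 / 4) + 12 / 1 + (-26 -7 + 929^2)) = 863020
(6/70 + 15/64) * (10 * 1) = 717/224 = 3.20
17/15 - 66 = -64.87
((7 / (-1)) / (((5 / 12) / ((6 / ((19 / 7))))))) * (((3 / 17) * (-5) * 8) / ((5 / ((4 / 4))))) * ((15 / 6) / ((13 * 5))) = 42336 / 20995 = 2.02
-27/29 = -0.93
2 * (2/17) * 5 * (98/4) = 490/17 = 28.82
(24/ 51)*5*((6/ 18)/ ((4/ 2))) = 20/ 51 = 0.39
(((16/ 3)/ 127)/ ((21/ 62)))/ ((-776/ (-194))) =248/ 8001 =0.03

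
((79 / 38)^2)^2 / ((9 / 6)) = 12.45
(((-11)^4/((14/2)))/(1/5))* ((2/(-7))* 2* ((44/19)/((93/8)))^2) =-36281569280/152992161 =-237.15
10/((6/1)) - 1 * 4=-2.33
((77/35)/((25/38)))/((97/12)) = 0.41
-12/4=-3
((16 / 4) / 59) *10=40 / 59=0.68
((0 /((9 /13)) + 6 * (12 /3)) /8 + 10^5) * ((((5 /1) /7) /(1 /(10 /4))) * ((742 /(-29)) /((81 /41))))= -5432662975 /2349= -2312755.63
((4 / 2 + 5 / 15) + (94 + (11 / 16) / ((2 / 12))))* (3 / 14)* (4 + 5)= 21699 / 112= 193.74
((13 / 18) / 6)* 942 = 113.39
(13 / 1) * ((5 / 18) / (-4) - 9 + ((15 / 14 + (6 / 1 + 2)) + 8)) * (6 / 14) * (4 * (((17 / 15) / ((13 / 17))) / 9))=1165537 / 39690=29.37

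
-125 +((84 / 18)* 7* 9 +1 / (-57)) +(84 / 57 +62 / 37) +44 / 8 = 749251 / 4218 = 177.63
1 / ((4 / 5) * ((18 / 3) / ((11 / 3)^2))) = 605 / 216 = 2.80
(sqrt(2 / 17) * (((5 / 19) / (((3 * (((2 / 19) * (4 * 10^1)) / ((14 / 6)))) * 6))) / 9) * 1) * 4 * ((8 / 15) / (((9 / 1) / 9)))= 7 * sqrt(34) / 61965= 0.00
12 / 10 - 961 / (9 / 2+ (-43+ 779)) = -724 / 7405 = -0.10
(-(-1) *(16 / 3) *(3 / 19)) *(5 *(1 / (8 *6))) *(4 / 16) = 5 / 228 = 0.02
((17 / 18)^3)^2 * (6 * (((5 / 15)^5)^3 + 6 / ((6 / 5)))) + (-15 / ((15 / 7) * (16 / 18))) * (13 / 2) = -1215918769364959 / 40669853253264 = -29.90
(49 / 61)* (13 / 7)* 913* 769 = 63890827 / 61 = 1047390.61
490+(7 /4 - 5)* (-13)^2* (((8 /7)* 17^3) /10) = -10776711 /35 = -307906.03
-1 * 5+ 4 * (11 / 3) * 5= 205 / 3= 68.33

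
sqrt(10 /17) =sqrt(170) /17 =0.77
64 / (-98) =-32 / 49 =-0.65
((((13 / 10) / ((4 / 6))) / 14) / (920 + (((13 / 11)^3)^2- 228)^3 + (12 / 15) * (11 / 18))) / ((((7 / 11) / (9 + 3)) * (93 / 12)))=-9907772652643156499142 / 334196242490286208716168760499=-0.00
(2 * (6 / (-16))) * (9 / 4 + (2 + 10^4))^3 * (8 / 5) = -192244904054739 / 160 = -1201530650342.12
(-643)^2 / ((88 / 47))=220819.35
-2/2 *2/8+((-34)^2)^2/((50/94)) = 251231143/100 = 2512311.43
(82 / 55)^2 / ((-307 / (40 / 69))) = -0.00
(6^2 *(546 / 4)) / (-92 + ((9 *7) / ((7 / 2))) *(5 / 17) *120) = 41769 / 4618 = 9.04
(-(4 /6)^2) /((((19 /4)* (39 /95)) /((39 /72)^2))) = -65 /972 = -0.07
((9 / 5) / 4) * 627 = 5643 / 20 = 282.15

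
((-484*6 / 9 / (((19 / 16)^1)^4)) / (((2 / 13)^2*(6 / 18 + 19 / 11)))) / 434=-3685400576 / 480754169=-7.67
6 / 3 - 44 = -42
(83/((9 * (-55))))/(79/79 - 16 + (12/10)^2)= 415/33561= 0.01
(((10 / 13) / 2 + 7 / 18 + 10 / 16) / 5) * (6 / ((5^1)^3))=1309 / 97500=0.01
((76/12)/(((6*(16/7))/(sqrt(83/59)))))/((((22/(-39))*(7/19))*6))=-4693*sqrt(4897)/747648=-0.44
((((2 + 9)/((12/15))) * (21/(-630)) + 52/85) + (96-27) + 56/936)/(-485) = -5506607/38586600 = -0.14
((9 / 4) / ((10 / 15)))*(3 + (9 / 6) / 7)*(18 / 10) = 2187 / 112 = 19.53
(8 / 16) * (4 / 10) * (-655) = -131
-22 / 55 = -2 / 5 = -0.40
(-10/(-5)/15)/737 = 2/11055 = 0.00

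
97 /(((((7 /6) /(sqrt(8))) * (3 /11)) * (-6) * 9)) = -2134 * sqrt(2) /189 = -15.97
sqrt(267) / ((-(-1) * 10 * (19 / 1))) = sqrt(267) / 190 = 0.09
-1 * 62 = -62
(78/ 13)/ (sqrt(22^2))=3/ 11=0.27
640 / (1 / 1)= 640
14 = 14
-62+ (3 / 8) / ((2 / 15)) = -947 / 16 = -59.19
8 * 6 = 48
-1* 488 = -488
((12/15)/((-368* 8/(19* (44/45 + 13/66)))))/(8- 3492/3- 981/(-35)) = 154679/28765978560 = 0.00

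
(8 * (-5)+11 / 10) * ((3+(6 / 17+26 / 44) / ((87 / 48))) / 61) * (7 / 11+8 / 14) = -11323401 / 4175710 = -2.71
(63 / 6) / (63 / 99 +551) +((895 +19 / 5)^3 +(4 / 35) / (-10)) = 726087886.28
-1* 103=-103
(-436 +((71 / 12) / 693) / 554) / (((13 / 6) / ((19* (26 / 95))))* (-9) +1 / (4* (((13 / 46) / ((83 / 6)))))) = -51.37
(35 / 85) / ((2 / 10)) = 35 / 17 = 2.06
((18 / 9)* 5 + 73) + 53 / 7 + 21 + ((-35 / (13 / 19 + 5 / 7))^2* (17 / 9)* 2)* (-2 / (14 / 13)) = -4667266883 / 1089774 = -4282.78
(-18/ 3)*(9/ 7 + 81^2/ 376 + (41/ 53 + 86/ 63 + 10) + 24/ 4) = -46293787/ 209244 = -221.24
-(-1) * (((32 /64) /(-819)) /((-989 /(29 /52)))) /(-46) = -29 /3874996944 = -0.00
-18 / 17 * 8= -144 / 17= -8.47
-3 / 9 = -1 / 3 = -0.33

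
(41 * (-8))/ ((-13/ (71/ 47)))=23288/ 611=38.11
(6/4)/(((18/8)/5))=10/3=3.33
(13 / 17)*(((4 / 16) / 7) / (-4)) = -13 / 1904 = -0.01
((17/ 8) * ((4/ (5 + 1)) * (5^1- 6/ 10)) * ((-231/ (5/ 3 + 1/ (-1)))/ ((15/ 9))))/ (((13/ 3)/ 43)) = -16717239/ 1300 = -12859.41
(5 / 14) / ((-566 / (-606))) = 1515 / 3962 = 0.38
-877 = -877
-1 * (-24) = 24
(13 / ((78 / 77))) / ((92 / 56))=539 / 69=7.81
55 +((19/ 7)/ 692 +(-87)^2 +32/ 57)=2105203483/ 276108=7624.57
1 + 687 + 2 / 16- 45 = 643.12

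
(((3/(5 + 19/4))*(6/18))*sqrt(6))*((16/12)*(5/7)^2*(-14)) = -800*sqrt(6)/819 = -2.39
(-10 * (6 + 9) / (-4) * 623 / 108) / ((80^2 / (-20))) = -3115 / 4608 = -0.68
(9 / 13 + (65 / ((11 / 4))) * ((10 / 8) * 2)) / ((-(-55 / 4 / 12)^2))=-19696896 / 432575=-45.53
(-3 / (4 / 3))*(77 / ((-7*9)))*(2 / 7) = 11 / 14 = 0.79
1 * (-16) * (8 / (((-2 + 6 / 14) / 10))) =8960 / 11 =814.55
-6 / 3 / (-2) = 1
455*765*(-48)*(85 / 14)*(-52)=5274828000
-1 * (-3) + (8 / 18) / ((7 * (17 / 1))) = 3217 / 1071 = 3.00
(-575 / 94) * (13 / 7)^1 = -7475 / 658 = -11.36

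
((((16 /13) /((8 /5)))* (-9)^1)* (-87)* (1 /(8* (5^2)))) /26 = 0.12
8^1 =8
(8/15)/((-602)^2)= 2/1359015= 0.00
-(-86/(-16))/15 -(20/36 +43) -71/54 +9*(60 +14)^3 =3938728433/1080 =3646970.77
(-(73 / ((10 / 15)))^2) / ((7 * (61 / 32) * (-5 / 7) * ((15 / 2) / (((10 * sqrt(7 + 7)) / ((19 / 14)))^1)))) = 7162176 * sqrt(14) / 5795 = 4624.40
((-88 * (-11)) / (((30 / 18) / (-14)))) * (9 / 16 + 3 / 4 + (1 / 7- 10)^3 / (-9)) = -214612497 / 245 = -875969.38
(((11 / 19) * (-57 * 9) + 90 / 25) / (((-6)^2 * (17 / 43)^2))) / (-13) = 301387 / 75140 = 4.01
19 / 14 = 1.36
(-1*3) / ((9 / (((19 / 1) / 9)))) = -19 / 27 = -0.70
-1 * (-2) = 2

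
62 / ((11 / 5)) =310 / 11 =28.18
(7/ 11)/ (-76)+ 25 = 20893/ 836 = 24.99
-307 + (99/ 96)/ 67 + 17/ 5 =-3254427/ 10720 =-303.58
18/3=6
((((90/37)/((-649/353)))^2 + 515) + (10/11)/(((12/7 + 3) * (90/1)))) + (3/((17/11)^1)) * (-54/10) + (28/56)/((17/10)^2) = 11393448985454249/22496991953535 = 506.44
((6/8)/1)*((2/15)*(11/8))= 11/80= 0.14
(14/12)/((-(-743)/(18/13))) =21/9659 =0.00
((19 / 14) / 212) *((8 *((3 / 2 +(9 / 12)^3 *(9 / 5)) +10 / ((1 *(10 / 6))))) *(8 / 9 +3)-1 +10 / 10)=16739 / 10176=1.64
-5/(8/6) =-15/4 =-3.75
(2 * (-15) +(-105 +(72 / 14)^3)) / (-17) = -351 / 5831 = -0.06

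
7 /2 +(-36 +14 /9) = -557 /18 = -30.94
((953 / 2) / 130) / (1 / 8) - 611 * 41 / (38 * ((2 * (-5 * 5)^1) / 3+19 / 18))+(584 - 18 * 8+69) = 201471784 / 347035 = 580.55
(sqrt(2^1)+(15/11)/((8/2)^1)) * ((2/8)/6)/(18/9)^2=5/1408+sqrt(2)/96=0.02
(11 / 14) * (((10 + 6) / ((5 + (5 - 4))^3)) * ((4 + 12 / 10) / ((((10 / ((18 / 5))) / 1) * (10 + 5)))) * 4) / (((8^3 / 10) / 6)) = 143 / 42000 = 0.00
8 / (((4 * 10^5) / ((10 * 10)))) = 0.00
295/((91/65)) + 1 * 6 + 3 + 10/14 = 1543/7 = 220.43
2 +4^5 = 1026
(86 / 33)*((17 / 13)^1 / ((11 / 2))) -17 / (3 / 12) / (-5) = 335512 / 23595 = 14.22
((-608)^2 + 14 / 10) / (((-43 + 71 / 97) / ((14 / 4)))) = -1255014033 / 41000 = -30610.10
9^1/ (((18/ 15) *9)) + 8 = 53/ 6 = 8.83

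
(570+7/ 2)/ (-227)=-2.53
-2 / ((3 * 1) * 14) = -1 / 21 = -0.05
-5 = -5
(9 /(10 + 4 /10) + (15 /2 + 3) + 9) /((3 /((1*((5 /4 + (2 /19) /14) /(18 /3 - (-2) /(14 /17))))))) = 236157 /233168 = 1.01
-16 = -16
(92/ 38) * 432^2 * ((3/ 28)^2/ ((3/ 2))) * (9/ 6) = 4828896/ 931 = 5186.78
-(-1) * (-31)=-31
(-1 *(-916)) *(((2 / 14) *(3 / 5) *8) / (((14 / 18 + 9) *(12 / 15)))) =6183 / 77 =80.30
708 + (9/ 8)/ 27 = 16993/ 24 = 708.04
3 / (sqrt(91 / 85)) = 3*sqrt(7735) / 91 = 2.90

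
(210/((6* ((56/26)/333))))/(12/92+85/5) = 497835/1576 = 315.89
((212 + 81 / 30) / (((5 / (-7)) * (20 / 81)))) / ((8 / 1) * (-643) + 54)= 1217349 / 5090000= 0.24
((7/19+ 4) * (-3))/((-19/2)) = 498/361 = 1.38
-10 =-10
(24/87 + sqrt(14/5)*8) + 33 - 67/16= 8*sqrt(70)/5 + 13497/464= 42.47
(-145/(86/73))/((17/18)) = -95265/731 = -130.32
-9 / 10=-0.90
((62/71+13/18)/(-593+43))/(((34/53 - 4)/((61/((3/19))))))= 125249653/375348600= 0.33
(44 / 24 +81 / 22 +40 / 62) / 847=0.01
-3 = -3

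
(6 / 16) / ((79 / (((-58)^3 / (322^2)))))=-73167 / 8191036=-0.01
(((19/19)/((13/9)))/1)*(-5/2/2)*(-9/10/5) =0.16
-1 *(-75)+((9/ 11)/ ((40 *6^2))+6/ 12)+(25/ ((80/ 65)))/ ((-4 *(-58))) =15432071/ 204160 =75.59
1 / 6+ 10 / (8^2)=31 / 96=0.32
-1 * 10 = -10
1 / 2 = 0.50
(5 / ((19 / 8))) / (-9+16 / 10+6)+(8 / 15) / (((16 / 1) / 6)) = -867 / 665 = -1.30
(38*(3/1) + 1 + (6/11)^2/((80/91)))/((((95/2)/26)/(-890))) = -645881366/11495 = -56188.03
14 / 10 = 7 / 5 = 1.40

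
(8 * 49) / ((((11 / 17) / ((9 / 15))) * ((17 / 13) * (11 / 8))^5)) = 14307838132224 / 739812731405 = 19.34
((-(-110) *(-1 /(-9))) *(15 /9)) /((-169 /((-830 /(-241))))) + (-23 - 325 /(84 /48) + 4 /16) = -6431631671 /30791124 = -208.88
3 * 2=6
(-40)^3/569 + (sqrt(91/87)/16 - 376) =-277944/569 + sqrt(7917)/1392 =-488.41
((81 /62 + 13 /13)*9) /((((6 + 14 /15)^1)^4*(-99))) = -50625 /557932544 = -0.00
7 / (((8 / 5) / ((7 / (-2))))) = -245 / 16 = -15.31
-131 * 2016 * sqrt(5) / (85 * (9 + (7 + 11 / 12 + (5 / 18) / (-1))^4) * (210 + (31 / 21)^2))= -195618721406976 * sqrt(5) / 45607615092642415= -0.01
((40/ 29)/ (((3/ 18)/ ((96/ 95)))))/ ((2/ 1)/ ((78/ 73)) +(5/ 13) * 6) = 179712/ 89813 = 2.00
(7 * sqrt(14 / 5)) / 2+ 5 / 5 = 1+ 7 * sqrt(70) / 10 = 6.86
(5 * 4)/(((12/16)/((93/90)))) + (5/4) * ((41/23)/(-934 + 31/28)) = 27.55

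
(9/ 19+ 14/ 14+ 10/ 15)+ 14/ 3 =388/ 57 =6.81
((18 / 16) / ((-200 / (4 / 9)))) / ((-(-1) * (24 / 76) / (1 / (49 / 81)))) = -513 / 39200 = -0.01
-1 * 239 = -239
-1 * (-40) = 40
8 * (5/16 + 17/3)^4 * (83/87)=563126129363/57729024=9754.64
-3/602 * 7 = -3/86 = -0.03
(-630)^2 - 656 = 396244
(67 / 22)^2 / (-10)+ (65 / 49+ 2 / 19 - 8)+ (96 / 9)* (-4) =-50.16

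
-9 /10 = -0.90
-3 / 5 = -0.60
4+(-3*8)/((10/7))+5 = -7.80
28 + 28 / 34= 28.82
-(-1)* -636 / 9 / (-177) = 212 / 531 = 0.40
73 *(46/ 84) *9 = 5037/ 14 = 359.79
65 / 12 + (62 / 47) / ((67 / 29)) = 226261 / 37788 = 5.99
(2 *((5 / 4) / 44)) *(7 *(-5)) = -175 / 88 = -1.99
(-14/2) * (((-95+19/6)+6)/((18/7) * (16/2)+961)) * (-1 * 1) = -25235/41226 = -0.61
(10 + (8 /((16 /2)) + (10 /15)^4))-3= 664 /81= 8.20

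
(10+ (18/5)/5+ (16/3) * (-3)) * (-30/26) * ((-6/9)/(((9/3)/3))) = -264/65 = -4.06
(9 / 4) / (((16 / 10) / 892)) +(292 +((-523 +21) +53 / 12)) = 25171 / 24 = 1048.79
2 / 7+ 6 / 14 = 5 / 7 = 0.71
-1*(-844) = 844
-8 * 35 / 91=-3.08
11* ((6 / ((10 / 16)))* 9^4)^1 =3464208 / 5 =692841.60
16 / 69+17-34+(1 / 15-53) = -24047 / 345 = -69.70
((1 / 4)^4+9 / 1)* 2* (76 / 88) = 43795 / 2816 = 15.55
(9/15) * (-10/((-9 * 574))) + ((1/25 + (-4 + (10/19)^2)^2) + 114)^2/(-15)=-16611720830839044214/15232133102396875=-1090.57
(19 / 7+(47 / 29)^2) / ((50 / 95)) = 10.15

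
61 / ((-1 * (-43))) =61 / 43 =1.42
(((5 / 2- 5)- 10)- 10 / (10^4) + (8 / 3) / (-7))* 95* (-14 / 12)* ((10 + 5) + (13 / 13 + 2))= 5139899 / 200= 25699.50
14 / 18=7 / 9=0.78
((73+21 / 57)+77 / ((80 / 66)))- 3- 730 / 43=3820837 / 32680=116.92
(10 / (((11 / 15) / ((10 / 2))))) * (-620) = -465000 / 11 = -42272.73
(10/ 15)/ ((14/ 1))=1/ 21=0.05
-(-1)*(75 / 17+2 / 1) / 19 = 109 / 323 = 0.34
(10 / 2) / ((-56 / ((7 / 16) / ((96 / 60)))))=-25 / 1024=-0.02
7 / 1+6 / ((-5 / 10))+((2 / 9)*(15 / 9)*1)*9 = -5 / 3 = -1.67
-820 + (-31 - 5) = -856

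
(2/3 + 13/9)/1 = 19/9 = 2.11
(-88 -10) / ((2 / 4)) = -196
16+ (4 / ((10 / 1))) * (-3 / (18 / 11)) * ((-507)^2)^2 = -242272024057 / 5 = -48454404811.40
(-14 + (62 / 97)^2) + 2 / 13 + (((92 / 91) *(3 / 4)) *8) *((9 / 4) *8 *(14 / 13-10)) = -10994159552 / 11130847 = -987.72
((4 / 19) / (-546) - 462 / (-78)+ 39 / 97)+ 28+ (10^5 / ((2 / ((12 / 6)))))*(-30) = -1509399729878 / 503139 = -2999965.68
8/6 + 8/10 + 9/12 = 173/60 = 2.88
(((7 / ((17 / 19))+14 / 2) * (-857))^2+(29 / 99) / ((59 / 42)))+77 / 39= 393505476032865 / 2438293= 161385639.89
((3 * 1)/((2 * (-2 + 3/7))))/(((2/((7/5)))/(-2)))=147/110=1.34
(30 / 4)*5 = 75 / 2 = 37.50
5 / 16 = 0.31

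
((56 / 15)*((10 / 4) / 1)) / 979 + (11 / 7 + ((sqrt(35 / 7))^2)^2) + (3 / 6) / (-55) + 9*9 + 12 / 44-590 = -99126329 / 205590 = -482.16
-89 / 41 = -2.17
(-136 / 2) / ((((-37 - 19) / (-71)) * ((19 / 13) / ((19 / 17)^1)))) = -923 / 14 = -65.93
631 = 631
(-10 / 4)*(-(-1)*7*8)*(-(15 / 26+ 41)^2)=40899635 / 169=242009.67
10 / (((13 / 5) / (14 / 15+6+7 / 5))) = 1250 / 39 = 32.05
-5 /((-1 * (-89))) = -5 /89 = -0.06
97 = 97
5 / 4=1.25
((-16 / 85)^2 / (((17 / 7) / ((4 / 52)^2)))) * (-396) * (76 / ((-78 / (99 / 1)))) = 889878528 / 269846525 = 3.30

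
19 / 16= 1.19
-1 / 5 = -0.20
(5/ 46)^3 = 125/ 97336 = 0.00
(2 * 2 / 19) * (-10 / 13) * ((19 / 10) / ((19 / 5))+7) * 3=-900 / 247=-3.64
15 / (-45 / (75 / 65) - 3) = -5 / 14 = -0.36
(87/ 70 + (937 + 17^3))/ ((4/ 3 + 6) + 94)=1228761/ 21280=57.74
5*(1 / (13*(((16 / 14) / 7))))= 245 / 104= 2.36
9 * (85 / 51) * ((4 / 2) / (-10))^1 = -3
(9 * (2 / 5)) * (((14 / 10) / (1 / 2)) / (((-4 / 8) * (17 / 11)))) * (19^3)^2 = -260822364264 / 425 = -613699680.62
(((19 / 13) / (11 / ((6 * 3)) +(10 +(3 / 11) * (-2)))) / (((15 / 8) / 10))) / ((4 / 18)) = 90288 / 25909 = 3.48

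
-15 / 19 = -0.79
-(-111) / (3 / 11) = 407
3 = 3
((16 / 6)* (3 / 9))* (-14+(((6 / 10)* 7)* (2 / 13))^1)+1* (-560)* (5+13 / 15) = -1928864 / 585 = -3297.20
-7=-7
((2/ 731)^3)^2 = 64/ 152582336769287881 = 0.00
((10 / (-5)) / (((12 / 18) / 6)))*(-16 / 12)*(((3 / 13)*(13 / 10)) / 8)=9 / 10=0.90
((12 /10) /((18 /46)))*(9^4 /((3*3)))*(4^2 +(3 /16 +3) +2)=1894671 /40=47366.78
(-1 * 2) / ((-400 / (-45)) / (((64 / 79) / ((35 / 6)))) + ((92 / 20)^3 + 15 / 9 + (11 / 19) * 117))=-0.01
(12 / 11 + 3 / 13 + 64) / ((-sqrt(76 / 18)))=-28023 * sqrt(38) / 5434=-31.79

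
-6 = -6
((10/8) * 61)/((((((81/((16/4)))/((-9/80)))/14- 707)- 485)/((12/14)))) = -915/16868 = -0.05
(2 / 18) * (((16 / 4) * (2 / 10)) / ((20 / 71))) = 71 / 225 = 0.32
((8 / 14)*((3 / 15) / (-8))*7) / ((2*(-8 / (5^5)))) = 625 / 32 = 19.53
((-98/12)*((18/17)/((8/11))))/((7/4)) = -231/34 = -6.79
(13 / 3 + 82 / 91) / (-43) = -1429 / 11739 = -0.12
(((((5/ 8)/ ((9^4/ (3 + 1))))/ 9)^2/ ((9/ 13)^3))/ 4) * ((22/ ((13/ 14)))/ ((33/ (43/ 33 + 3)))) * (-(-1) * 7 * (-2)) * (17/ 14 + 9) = -27297725/ 45753584909922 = -0.00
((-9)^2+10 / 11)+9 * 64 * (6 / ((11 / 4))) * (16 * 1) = 222085 / 11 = 20189.55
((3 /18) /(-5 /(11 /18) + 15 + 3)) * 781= 8591 /648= 13.26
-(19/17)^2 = -361/289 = -1.25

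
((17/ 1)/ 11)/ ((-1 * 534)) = -17/ 5874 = -0.00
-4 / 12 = -1 / 3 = -0.33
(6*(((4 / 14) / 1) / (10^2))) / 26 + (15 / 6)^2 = 56881 / 9100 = 6.25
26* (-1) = -26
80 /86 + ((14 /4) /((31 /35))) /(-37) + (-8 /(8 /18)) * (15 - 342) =580688037 /98642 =5886.82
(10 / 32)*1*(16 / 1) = 5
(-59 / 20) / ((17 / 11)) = -649 / 340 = -1.91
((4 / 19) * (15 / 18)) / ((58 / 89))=445 / 1653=0.27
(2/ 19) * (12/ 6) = 4/ 19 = 0.21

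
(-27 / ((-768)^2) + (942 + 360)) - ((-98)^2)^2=-6044746645507 / 65536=-92235514.00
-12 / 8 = -3 / 2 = -1.50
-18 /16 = -9 /8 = -1.12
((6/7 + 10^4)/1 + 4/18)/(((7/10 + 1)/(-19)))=-119712920/1071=-111776.77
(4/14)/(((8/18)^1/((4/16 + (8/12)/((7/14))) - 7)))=-195/56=-3.48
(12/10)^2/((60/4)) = 12/125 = 0.10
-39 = -39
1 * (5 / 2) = 5 / 2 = 2.50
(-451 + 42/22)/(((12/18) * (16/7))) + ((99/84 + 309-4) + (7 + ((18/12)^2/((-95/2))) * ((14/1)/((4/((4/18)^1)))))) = 1078279/58520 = 18.43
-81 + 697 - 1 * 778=-162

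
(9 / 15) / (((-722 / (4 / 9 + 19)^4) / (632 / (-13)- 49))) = 8816171875 / 760266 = 11596.17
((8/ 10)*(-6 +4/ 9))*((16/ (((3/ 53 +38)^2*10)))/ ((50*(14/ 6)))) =-89888/ 2135851725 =-0.00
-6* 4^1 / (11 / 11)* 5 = -120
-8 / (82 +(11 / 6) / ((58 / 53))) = -2784 / 29119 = -0.10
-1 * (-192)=192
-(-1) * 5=5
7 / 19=0.37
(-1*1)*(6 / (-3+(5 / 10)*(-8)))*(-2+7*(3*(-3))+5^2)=-240 / 7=-34.29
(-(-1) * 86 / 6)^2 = 205.44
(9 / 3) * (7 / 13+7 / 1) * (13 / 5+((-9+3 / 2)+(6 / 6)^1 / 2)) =-6468 / 65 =-99.51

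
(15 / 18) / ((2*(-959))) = -5 / 11508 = -0.00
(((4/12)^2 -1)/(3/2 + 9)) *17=-1.44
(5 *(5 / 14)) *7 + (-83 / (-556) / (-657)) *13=4565071 / 365292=12.50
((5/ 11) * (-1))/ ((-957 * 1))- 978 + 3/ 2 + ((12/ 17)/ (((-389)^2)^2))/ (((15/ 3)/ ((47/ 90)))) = -66691845532665130411/ 68296854041538650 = -976.50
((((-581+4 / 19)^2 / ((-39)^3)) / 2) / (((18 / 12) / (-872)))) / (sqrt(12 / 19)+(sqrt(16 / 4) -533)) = -6264885983800 / 2012648053689 -212369016400 * sqrt(57) / 344162817180819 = -3.12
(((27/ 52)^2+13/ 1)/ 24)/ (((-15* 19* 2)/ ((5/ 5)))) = -35881/ 36990720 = -0.00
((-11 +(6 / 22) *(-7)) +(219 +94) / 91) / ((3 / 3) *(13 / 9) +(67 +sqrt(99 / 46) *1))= -31394448 / 226810441 +2303397 *sqrt(506) / 17464403957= -0.14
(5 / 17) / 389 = 5 / 6613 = 0.00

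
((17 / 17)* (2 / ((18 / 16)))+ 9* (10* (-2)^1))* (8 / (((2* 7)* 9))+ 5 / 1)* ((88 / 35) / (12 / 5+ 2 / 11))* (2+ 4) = -495302368 / 93933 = -5272.93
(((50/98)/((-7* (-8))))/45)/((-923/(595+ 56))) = -155/1085448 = -0.00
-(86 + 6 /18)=-259 /3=-86.33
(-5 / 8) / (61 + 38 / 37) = -37 / 3672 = -0.01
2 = 2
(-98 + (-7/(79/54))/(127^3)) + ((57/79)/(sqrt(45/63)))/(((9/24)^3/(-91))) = -885248 *sqrt(35)/3555-15858581564/161822257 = -1571.19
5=5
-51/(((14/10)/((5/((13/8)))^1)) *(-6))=18.68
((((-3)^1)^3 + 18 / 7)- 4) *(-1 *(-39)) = -7761 / 7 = -1108.71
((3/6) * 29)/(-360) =-29/720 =-0.04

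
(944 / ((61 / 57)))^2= 2895300864 / 3721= 778097.52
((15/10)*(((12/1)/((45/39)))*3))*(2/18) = 26/5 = 5.20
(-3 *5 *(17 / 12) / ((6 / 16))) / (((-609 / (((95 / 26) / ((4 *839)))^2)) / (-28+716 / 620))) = -212800475 / 71868667215072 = -0.00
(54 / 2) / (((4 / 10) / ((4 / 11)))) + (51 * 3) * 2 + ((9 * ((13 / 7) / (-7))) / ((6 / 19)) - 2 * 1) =346021 / 1078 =320.98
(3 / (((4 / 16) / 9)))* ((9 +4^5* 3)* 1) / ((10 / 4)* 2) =332748 / 5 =66549.60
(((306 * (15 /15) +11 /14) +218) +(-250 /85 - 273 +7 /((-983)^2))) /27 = 19076155897 /2069791038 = 9.22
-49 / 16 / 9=-49 / 144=-0.34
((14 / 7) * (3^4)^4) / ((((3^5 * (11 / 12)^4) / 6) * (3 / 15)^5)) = 137749507200000 / 14641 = 9408476688.75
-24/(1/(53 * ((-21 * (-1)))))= -26712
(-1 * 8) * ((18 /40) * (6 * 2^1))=-216 /5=-43.20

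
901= 901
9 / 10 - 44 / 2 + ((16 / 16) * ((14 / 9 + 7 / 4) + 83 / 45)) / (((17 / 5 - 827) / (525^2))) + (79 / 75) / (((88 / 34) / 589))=-20450521529 / 13589400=-1504.89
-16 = -16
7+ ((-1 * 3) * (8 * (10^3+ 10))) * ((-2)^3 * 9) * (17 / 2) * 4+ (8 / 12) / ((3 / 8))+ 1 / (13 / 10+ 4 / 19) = 153274004543 / 2583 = 59339529.44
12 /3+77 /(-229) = 839 /229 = 3.66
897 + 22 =919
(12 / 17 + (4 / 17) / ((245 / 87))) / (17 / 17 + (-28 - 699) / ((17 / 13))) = -0.00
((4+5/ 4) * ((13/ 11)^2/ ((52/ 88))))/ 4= 273/ 88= 3.10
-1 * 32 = -32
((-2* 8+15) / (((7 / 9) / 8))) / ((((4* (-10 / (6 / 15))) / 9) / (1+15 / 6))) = 81 / 25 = 3.24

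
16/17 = 0.94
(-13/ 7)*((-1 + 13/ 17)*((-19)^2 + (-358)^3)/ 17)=-2385882252/ 2023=-1179378.28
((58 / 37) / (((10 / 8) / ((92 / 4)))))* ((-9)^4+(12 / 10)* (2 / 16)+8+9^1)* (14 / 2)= 1228535294 / 925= 1328146.26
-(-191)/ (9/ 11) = 2101/ 9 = 233.44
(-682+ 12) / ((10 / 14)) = -938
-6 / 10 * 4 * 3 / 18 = -2 / 5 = -0.40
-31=-31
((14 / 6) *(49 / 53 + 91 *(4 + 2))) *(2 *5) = 2029090 / 159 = 12761.57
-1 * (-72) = 72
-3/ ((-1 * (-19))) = -3/ 19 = -0.16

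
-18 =-18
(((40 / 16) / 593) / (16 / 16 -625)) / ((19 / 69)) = -115 / 4687072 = -0.00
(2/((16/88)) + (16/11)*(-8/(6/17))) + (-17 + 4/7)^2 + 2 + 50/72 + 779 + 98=21880391/19404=1127.62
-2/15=-0.13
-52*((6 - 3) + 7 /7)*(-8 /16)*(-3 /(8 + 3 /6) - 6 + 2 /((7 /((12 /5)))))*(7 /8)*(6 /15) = -87672 /425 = -206.29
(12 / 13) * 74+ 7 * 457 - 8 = 42371 / 13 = 3259.31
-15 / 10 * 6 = -9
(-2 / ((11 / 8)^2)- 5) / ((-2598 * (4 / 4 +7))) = 733 / 2514864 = 0.00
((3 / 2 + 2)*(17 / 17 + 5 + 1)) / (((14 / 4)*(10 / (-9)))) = -63 / 10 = -6.30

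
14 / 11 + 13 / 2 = 171 / 22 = 7.77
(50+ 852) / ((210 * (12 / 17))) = 7667 / 1260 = 6.08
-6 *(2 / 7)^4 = -96 / 2401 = -0.04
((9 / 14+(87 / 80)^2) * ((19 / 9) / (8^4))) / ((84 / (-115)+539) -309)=3971019 / 967636418560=0.00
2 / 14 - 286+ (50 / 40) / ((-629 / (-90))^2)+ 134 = -420495508 / 2769487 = -151.83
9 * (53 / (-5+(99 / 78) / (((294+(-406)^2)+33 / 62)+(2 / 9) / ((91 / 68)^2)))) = -33087989903211 / 346833742546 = -95.40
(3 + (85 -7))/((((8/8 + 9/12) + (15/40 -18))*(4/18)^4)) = -531441/254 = -2092.29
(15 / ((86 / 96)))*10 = 7200 / 43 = 167.44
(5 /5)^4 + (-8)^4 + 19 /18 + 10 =73945 /18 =4108.06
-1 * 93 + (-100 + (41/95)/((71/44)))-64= -1731661/6745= -256.73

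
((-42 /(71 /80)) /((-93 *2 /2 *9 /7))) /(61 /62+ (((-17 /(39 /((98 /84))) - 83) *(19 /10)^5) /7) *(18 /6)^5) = -142688000000 /25878264824427237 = -0.00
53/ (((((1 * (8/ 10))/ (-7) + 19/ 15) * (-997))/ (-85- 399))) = 22260/ 997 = 22.33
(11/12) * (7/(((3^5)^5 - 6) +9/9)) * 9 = 231/3389154437752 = 0.00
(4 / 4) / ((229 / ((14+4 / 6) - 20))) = -16 / 687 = -0.02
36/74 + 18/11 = 864/407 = 2.12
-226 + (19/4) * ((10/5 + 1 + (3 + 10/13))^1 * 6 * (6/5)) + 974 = 63668/65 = 979.51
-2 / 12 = -1 / 6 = -0.17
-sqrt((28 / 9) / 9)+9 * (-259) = -2331 - 2 * sqrt(7) / 9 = -2331.59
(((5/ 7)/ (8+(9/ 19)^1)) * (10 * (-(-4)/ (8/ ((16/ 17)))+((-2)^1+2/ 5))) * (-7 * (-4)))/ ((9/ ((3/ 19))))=-1280/ 2737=-0.47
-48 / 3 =-16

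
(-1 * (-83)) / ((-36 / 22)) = -913 / 18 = -50.72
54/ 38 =27/ 19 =1.42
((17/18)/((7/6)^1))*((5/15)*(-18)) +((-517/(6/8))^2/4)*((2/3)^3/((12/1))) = 2928.36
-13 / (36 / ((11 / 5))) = -143 / 180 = -0.79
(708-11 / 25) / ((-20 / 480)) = -424536 / 25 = -16981.44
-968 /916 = -1.06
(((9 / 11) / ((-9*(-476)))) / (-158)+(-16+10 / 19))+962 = 14877947373 / 15718472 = 946.53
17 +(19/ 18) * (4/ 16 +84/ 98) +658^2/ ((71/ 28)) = 170764.53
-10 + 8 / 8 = -9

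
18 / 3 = 6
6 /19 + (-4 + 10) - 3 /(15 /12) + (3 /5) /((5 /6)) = 2202 /475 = 4.64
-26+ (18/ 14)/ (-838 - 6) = -153617/ 5908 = -26.00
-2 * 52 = -104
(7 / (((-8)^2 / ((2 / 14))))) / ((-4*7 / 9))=-9 / 1792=-0.01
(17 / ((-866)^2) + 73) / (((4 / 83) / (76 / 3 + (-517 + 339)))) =-346857507545 / 1499912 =-231251.91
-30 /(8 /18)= -135 /2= -67.50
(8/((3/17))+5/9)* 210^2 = 2023700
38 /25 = 1.52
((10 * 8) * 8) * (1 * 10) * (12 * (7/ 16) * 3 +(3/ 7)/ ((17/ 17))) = 724800/ 7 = 103542.86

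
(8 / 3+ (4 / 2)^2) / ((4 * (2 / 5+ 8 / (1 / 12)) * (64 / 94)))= 1175 / 46272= 0.03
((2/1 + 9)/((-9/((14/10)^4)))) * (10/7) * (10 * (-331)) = 22202.01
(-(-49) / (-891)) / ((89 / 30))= -0.02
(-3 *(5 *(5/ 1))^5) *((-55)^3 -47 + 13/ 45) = 14626908203125/ 3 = 4875636067708.33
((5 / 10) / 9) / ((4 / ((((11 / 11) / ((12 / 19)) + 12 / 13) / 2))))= 391 / 22464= 0.02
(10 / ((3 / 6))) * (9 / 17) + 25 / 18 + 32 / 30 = 19957 / 1530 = 13.04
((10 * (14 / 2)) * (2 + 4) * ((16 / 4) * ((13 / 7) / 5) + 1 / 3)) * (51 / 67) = 38964 / 67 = 581.55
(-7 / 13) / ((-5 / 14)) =98 / 65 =1.51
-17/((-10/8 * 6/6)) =68/5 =13.60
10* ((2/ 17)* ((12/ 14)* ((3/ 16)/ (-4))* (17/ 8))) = -45/ 448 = -0.10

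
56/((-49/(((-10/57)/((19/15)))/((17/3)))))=1200/42959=0.03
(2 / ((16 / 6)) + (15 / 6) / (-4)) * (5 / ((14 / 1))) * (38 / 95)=1 / 56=0.02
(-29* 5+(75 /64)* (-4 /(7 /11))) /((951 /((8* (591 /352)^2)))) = -3.61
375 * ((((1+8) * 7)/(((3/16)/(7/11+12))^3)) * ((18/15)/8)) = 1443788774400/1331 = 1084739875.58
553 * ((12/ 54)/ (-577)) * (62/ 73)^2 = -4251464/ 27673497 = -0.15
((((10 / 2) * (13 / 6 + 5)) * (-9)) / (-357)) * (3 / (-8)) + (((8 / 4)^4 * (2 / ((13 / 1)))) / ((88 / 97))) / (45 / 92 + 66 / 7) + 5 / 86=-526489091 / 74777054352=-0.01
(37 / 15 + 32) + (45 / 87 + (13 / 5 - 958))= -400381 / 435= -920.42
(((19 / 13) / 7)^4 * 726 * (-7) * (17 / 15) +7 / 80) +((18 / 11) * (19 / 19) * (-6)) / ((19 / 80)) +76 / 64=-4177650789211 / 81898096280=-51.01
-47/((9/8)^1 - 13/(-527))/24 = -1.70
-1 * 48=-48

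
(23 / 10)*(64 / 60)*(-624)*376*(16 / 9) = -230244352 / 225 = -1023308.23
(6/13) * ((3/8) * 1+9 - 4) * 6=387/26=14.88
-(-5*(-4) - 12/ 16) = -77/ 4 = -19.25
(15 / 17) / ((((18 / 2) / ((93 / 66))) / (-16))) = -1240 / 561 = -2.21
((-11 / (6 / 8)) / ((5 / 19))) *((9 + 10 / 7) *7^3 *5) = -2990372 / 3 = -996790.67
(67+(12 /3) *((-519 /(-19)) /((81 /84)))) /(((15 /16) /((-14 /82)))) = -3453296 /105165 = -32.84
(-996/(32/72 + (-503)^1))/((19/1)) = 8964/85937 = 0.10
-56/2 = -28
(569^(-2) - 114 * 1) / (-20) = 36908753 / 6475220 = 5.70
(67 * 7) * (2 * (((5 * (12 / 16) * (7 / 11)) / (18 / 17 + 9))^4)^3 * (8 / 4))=923371426860928646826470387939453125 / 15483544783759980881616254154067289309184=0.00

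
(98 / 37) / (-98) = -1 / 37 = -0.03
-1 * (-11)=11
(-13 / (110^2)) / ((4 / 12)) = -39 / 12100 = -0.00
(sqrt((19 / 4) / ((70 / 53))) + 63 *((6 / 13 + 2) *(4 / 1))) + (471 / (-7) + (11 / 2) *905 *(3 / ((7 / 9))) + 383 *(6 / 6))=sqrt(70490) / 140 + 3664561 / 182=20136.85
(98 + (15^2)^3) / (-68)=-11390723 / 68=-167510.63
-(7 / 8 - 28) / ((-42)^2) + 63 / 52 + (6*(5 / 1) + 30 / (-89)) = 30.89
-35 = -35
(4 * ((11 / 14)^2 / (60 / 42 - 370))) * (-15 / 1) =121 / 1204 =0.10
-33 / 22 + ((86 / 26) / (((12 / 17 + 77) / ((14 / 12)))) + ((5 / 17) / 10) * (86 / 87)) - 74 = -1915614679 / 25398867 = -75.42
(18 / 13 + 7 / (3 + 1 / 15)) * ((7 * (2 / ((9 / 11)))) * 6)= 112574 / 299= 376.50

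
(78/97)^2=6084/9409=0.65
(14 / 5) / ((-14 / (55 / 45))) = -11 / 45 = -0.24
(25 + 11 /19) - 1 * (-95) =2291 /19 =120.58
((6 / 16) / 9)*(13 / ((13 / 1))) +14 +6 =481 / 24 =20.04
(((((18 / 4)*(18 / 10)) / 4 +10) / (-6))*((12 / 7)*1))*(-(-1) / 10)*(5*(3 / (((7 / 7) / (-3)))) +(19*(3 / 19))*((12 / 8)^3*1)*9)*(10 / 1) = -177489 / 1120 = -158.47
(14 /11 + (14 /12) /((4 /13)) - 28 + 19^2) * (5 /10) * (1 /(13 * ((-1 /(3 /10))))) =-89249 /22880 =-3.90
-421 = -421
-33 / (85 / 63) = -2079 / 85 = -24.46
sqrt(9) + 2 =5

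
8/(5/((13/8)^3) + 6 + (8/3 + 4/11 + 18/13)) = 145002/209893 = 0.69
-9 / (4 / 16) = -36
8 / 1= 8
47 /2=23.50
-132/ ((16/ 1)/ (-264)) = 2178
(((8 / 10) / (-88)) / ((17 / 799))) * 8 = -3.42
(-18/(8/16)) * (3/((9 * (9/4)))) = -16/3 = -5.33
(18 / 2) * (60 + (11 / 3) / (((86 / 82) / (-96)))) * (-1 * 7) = 746676 / 43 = 17364.56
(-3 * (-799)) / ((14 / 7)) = 2397 / 2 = 1198.50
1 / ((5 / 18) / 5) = 18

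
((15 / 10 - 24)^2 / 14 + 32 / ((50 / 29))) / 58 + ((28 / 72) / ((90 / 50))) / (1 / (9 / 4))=1.43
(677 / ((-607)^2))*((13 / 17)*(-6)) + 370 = 2317491404 / 6263633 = 369.99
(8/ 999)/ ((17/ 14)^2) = 0.01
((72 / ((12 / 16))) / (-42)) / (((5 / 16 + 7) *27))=-256 / 22113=-0.01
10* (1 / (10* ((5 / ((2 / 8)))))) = 1 / 20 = 0.05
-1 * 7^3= -343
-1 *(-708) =708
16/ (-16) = -1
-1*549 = -549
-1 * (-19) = 19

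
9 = 9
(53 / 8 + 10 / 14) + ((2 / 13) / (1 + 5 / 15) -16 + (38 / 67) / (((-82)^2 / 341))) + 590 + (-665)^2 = 36306791109429 / 81992456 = 442806.48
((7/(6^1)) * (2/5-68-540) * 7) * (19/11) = -1414189/165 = -8570.84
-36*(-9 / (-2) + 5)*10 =-3420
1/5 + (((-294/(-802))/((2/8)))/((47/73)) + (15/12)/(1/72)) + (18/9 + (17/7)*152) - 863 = -263448786/659645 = -399.38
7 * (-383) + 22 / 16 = -21437 / 8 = -2679.62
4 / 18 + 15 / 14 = 163 / 126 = 1.29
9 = 9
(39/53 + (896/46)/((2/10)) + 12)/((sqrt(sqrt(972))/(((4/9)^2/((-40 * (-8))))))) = 26849 * sqrt(2) * 3^(3/4)/7109208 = 0.01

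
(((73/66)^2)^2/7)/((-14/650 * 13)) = -709956025/929762064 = -0.76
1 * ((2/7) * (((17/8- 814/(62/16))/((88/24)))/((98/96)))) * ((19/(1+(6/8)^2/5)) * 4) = -1612488960/1487101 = -1084.32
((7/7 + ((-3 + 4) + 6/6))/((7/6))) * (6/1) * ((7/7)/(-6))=-18/7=-2.57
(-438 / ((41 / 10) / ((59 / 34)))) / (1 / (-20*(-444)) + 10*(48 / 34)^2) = -19505541600 / 2097112649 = -9.30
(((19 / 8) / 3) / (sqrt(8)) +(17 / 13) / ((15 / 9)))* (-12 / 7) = -612 / 455-19* sqrt(2) / 56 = -1.82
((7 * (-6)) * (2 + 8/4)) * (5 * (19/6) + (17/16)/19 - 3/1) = -82285/38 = -2165.39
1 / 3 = 0.33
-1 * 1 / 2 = -1 / 2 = -0.50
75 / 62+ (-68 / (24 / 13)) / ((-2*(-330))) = 141649 / 122760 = 1.15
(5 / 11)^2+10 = 1235 / 121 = 10.21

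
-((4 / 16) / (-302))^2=-1 / 1459264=-0.00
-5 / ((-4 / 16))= 20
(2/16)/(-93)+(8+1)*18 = 162.00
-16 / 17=-0.94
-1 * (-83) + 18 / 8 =341 / 4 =85.25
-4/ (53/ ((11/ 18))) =-22/ 477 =-0.05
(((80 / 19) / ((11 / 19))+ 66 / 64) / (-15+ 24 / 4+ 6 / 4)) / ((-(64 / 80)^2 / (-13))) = -189995 / 8448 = -22.49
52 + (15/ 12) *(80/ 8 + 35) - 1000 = -3567/ 4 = -891.75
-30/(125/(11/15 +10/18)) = -116/375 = -0.31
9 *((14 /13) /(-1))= -126 /13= -9.69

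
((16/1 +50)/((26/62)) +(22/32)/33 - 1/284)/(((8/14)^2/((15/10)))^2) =50230372605/15122432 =3321.58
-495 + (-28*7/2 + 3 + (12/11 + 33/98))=-634481/1078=-588.57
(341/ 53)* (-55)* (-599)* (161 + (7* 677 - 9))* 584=32088868300280/ 53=605450345288.30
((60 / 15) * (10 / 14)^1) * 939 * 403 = 7568340 / 7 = 1081191.43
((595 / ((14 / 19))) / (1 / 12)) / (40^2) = 969 / 160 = 6.06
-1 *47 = -47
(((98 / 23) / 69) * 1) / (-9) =-98 / 14283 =-0.01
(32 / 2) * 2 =32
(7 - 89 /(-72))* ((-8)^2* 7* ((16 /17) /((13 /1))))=531328 /1989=267.13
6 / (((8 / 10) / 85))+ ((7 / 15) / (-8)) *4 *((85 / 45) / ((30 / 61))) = 5156491 / 8100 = 636.60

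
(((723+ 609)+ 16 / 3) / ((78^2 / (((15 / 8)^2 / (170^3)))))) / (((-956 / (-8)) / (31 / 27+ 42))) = 13747 / 242051307264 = 0.00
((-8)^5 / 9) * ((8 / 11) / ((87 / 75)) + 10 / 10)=-5668864 / 957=-5923.58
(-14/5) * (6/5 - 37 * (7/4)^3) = 441497/800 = 551.87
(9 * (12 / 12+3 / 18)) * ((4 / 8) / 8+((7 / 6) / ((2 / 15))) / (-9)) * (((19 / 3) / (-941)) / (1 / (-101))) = -1759723 / 271008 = -6.49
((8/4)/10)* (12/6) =2/5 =0.40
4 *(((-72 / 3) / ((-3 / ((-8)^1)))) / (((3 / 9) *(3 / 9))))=-2304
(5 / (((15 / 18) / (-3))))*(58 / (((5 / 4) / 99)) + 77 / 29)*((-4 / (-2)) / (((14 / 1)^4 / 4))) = -5998113 / 348145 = -17.23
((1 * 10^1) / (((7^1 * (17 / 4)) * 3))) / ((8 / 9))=15 / 119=0.13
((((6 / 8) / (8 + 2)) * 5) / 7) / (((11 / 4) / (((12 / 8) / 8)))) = 9 / 2464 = 0.00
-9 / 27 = -1 / 3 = -0.33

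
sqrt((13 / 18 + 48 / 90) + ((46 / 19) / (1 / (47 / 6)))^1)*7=7*sqrt(6569630) / 570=31.48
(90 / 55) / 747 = 2 / 913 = 0.00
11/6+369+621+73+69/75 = 159863/150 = 1065.75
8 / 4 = 2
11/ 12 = 0.92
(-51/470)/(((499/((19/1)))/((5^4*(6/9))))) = -40375/23453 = -1.72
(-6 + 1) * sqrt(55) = -5 * sqrt(55) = -37.08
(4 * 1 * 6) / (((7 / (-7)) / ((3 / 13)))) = -72 / 13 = -5.54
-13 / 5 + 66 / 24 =3 / 20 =0.15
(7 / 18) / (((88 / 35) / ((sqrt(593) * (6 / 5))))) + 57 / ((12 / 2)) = 49 * sqrt(593) / 264 + 19 / 2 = 14.02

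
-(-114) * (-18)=-2052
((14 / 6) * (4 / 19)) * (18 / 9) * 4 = 224 / 57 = 3.93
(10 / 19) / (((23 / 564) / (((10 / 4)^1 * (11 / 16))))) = 38775 / 1748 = 22.18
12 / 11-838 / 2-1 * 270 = -7567 / 11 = -687.91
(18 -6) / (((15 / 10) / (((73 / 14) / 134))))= 146 / 469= 0.31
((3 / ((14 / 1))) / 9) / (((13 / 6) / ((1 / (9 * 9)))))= 1 / 7371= 0.00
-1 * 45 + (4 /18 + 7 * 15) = 542 /9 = 60.22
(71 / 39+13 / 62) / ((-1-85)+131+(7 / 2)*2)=4909 / 125736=0.04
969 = 969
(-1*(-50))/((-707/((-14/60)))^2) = 1/183618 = 0.00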